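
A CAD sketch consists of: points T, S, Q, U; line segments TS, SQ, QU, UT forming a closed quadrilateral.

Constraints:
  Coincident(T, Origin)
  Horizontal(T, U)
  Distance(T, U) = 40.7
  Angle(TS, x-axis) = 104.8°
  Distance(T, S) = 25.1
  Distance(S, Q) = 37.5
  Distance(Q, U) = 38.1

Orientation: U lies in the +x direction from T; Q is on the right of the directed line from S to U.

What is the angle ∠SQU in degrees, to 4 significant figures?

89.01°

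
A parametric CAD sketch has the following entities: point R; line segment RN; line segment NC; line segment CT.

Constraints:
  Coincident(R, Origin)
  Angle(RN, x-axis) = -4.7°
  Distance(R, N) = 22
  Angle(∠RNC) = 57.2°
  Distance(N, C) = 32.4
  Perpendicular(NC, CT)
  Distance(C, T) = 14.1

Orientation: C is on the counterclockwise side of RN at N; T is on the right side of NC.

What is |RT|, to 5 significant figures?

38.494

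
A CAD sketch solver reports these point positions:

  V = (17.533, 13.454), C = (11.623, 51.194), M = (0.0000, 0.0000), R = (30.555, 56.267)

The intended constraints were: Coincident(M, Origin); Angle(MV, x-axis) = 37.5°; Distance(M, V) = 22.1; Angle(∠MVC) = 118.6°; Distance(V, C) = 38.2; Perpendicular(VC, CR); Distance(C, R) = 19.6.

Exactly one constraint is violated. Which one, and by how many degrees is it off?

Perpendicular(VC, CR) — off by 6.10°.

M = (0.00, 0.00) ✓; MV at 37.50° ✓; |MV| = 22.10 ✓; ∠MVC = 118.6° ✓; |VC| = 38.20 ✓; ∠(VC, CR) = 83.90° ✗; |CR| = 19.60 ✓.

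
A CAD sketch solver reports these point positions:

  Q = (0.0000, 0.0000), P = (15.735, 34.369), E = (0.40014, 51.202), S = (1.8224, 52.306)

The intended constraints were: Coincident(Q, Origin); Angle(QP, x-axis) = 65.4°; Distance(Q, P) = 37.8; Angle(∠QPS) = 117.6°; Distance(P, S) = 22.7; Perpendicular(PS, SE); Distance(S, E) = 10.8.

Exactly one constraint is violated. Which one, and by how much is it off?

Distance(S, E) = 10.8 — off by 9.00.

Q = (0.00, 0.00) ✓; QP at 65.40° ✓; |QP| = 37.80 ✓; ∠QPS = 117.6° ✓; |PS| = 22.70 ✓; ∠(PS, SE) = 90.02° ✓; |SE| = 1.800 ✗.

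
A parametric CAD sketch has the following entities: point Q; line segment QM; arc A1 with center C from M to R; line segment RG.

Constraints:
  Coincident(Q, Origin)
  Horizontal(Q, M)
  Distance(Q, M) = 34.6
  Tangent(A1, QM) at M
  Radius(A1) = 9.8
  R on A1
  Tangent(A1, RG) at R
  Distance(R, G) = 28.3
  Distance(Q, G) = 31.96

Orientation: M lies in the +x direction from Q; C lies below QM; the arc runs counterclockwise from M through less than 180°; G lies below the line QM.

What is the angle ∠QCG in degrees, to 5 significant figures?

57.141°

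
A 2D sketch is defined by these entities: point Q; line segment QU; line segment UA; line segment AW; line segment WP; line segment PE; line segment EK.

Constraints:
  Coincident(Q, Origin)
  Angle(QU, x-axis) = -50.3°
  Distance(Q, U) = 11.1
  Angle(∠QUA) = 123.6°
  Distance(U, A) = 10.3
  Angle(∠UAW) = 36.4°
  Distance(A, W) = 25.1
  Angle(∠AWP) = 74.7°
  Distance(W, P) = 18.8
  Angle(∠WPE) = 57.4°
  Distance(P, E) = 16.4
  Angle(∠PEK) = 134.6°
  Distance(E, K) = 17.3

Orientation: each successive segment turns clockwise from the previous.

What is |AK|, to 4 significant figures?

15.19

∠WPE = 57.4° gives PE at -118.2° from the x-axis; with |PE| = 16.4, E = (6.664, -7.786). ∠PEK = 134.6° gives EK at -163.6° from the x-axis; with |EK| = 17.3, K = (-9.932, -12.67). Then |AK| = |K − A| = 15.19.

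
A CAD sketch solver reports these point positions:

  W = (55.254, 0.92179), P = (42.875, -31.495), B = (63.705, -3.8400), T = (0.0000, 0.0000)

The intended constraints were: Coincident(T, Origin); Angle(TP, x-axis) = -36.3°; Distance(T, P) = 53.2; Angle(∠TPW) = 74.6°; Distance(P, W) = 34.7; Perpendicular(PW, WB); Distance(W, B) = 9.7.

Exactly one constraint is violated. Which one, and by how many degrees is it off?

Perpendicular(PW, WB) — off by 8.50°.

T = (0.00, 0.00) ✓; TP at -36.30° ✓; |TP| = 53.20 ✓; ∠TPW = 74.60° ✓; |PW| = 34.70 ✓; ∠(PW, WB) = 98.50° ✗; |WB| = 9.700 ✓.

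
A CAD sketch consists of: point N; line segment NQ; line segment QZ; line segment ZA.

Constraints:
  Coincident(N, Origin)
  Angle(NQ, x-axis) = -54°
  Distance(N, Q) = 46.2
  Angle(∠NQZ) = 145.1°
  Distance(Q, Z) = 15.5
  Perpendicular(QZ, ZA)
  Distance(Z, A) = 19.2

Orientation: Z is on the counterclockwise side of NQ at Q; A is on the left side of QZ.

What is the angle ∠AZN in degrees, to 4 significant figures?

63.66°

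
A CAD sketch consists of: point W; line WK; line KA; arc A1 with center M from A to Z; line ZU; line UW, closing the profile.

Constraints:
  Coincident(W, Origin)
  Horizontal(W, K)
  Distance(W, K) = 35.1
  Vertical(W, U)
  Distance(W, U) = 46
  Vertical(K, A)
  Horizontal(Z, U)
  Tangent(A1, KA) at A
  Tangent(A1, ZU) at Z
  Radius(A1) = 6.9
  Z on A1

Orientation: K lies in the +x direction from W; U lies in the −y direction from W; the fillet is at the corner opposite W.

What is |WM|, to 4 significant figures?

48.21

W is at the origin; WK is horizontal with |WK| = 35.1 and K on the +x side, so K = (35.10, 0.000). WU is vertical with |WU| = 46.0 and U on the −y side, so U = (0.000, -46.00). The virtual corner opposite W is at (35.10, -46.00). A1 meets KA tangentially, so MA is at right angles to KA and the tangent condition forces MZ to be normal to ZU, with radius 6.9, so the center M sits 6.9 in from both sides at M = (28.20, -39.10). Then |WM| = |M − W| = 48.21.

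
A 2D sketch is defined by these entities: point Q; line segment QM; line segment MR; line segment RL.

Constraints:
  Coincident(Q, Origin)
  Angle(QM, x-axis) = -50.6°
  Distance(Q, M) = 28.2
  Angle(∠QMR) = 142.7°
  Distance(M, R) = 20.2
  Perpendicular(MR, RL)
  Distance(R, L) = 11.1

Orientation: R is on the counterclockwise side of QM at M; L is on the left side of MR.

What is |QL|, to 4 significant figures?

43.05

∠QMR = 142.7°, so MR runs at -50.6° + (180° − 142.7°) = -13.30° from the x-axis; with |MR| = 20.2, R = M + 20.2·(cos -13.30°, sin -13.30°) = (37.56, -26.44). MR is perpendicular to RL; with |RL| = 11.1 on the left of MR, L = R + 11.1·(0.2300, 0.9732) = (40.11, -15.64). Then |QL| = |L − Q| = 43.05.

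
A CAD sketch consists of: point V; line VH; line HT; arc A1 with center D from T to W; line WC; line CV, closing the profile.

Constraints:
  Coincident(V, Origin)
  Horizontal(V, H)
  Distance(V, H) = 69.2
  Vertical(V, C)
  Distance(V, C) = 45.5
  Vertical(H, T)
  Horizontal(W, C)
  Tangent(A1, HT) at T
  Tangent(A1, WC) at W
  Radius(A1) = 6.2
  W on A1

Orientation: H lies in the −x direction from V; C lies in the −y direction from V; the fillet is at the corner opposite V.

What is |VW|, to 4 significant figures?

77.71

V is at the origin; V and H share the same y with |VH| = 69.2 and H on the −x side, so H = (-69.20, 0.000). VC is vertical with |VC| = 45.5 and C on the −y side, so C = (0.000, -45.50). The virtual corner opposite V is at (-69.20, -45.50). A1 meets HT tangentially, so DT is at right angles to HT and A1 meets WC tangentially, so DW is at right angles to WC, with radius 6.2, so the center D sits 6.2 in from both sides at D = (-63.00, -39.30). That places the tangent points at T = (-69.20, -39.30) on HT and W = (-63.00, -45.50) on WC. Then |VW| = |W − V| = 77.71.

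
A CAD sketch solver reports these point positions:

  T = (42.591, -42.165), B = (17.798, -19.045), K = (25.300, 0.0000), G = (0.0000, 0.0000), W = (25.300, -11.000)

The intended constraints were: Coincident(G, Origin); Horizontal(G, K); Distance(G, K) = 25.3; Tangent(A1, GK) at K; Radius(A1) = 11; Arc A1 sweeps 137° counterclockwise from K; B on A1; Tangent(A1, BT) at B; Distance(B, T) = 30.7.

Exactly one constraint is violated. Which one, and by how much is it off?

Distance(B, T) = 30.7 — off by 3.20.

G = (0.00, 0.00) ✓; G.y = 0.00, K.y = 0.00 ✓; |GK| = 25.30 ✓; ∠(WK, KG) = 90.00° ✓; |WK| = 11.00 ✓; bearing(W→B) − bearing(W→K) = 137.0° ✓; |WB| = 11.00 ✓; ∠(WB, BT) = 90.00° ✓; |BT| = 33.90 ✗.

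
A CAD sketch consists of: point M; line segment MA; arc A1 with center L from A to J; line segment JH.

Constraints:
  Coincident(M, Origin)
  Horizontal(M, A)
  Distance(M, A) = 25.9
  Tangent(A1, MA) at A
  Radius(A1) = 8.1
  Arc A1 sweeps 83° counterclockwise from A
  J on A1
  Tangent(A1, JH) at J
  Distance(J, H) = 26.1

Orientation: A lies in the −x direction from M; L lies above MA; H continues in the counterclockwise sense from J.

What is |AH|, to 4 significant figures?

34.87

M is at the origin; M and A share the same y with |MA| = 25.9 and A on the −x side, so A = (-25.90, 0.000). Tangency of A1 to MA means the radius LA is perpendicular to MA, so L = A + (0, 8.1) = (-25.90, 8.100). On A1, A sits at bearing -90° from L; an 83° counterclockwise sweep puts J at bearing -7°, so J = L + 8.1·(cos -7°, sin -7°) = (-17.86, 7.113). The tangent condition forces LJ to be normal to JH, so JH runs along (−sin -7°, cos -7°); with |JH| = 26.1, H = (-14.68, 33.02). Then |AH| = |H − A| = 34.87.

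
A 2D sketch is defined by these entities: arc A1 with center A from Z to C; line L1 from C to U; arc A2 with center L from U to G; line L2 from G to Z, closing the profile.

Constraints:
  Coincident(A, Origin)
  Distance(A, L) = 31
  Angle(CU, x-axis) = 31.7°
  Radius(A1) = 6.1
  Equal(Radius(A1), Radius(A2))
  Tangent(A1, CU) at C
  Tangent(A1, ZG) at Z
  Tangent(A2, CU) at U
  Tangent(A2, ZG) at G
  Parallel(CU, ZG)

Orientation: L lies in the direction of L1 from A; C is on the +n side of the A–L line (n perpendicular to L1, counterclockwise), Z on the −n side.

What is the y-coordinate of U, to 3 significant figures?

21.5

The slot axis is L1's direction at 31.7°, so u = (cos 31.7°, sin 31.7°) = (0.851, 0.525) and n = (−sin 31.7°, cos 31.7°) = (-0.525, 0.851). A is at the origin and L lies 31.0 along u from A, so L = 31.0·u = (26.4, 16.3). Tangency of A1 to both parallel lines with radius 6.1 puts C and Z at A ± 6.1·n: C = (-3.21, 5.19), Z = (3.21, -5.19). Equal radii place U and G the same way about L: U = L + 6.1·n = (23.2, 21.5), G = L − 6.1·n = (29.6, 11.1). So U.y = 21.5.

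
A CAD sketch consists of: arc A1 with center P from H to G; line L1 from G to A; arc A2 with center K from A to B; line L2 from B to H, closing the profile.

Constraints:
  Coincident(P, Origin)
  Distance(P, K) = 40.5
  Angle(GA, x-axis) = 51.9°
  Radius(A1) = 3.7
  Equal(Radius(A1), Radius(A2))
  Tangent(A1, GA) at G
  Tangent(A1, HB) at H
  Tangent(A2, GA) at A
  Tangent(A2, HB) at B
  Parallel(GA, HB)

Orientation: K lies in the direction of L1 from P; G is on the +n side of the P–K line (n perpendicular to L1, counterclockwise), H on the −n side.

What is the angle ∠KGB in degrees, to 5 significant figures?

5.1347°

The slot axis is L1's direction at 51.9°, so u = (cos 51.9°, sin 51.9°) = (0.61704, 0.78694) and n = (−sin 51.9°, cos 51.9°) = (-0.78694, 0.61704). P is at the origin and K lies 40.5 along u from P, so K = 40.5·u = (24.990, 31.871). Tangency of A1 to both parallel lines with radius 3.7 puts G and H at P ± 3.7·n: G = (-2.9117, 2.2830), H = (2.9117, -2.2830). Equal radii place A and B the same way about K: A = K + 3.7·n = (22.078, 34.154), B = K − 3.7·n = (27.902, 29.588). Then cos ∠KGB = GK·GB / (|GK||GB|), giving 5.1347°.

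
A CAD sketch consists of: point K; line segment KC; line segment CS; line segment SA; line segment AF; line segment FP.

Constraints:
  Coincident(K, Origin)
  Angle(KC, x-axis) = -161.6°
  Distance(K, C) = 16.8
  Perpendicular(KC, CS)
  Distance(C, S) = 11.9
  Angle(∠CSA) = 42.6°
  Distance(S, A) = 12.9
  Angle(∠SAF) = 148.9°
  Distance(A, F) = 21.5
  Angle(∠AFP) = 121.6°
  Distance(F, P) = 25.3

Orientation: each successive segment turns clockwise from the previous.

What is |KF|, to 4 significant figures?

19.04

K is at the origin; KC runs at -161.6° with length 16.8, so C = (-15.94, -5.303). KC ⟂ CS, so CS runs at 108.4°; with |CS| = 11.9, S = (-19.70, 5.989). ∠CSA = 42.6° gives SA at -29.00° from the x-axis; with |SA| = 12.9, A = (-8.415, -0.2653). ∠SAF = 148.9° gives AF at -60.10° from the x-axis; with |AF| = 21.5, F = (2.303, -18.90). Then |KF| = |F − K| = 19.04.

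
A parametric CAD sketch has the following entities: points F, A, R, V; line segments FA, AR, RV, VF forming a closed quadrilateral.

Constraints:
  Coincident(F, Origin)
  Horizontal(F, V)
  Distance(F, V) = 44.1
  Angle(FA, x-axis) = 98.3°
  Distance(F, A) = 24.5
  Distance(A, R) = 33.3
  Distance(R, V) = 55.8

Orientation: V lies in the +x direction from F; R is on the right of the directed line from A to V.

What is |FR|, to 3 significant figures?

13.8

Checks: |AR| = 33.30 ✓; |RV| = 55.80 ✓.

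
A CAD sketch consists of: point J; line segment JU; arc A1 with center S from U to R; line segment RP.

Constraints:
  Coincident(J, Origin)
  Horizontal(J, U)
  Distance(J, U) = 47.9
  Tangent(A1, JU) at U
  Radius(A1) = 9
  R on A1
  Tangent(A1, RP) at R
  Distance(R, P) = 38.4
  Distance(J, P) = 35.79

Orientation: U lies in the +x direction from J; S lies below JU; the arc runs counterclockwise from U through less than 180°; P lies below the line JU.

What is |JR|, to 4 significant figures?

41.23

J is at the origin; J and U share the same y with |JU| = 47.9 and U on the +x side, so U = (47.90, 0.000). Tangency of A1 to JU means the radius SU is perpendicular to JU, so S = U + (0, -9) = (47.90, -9.000). Since SR ⟂ RP (tangency), |SP| = √(9.0² + 38.4²) = 39.44 regardless of where R sits on A1. So P lies on both circle(J, 35.79) and circle(S, 39.44); the below-JU intersection is P = (15.90, -32.06). R is the foot of the tangent from P: R = (41.11, -3.092).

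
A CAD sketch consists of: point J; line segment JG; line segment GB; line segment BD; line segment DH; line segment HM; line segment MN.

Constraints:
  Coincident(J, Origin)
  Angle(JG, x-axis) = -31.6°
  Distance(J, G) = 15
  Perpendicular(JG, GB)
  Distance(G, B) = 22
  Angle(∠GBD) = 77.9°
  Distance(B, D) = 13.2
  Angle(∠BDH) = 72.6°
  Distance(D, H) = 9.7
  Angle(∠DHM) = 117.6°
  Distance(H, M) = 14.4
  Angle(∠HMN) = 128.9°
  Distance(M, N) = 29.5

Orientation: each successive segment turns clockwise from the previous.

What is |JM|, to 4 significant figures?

24.06

J is at the origin; JG runs at -31.6° with length 15.0, so G = (12.78, -7.860). JG is perpendicular to GB, so GB runs at -121.6°; with |GB| = 22.0, B = (1.248, -26.60). ∠GBD = 77.9° gives BD at 136.3° from the x-axis; with |BD| = 13.2, D = (-8.295, -17.48). ∠BDH = 72.6° gives DH at 28.90° from the x-axis; with |DH| = 9.7, H = (0.1971, -12.79). ∠DHM = 117.6° gives HM at -33.50° from the x-axis; with |HM| = 14.4, M = (12.21, -20.74). Then |JM| = |M − J| = 24.06.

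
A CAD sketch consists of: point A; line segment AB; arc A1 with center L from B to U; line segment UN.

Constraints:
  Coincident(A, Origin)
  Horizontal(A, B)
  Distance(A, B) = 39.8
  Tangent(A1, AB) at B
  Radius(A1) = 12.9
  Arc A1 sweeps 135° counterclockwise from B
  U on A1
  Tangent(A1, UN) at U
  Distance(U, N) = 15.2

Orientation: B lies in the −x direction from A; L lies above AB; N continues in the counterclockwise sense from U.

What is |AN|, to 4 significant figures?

52.82

On A1, B sits at bearing -90° from L; a 135° counterclockwise sweep puts U at bearing 45°, so U = L + 12.9·(cos 45°, sin 45°) = (-30.68, 22.02). A1 meets UN tangentially, so LU is at right angles to UN, so UN runs along (−sin 45°, cos 45°); with |UN| = 15.2, N = (-41.43, 32.77). Then |AN| = |N − A| = 52.82.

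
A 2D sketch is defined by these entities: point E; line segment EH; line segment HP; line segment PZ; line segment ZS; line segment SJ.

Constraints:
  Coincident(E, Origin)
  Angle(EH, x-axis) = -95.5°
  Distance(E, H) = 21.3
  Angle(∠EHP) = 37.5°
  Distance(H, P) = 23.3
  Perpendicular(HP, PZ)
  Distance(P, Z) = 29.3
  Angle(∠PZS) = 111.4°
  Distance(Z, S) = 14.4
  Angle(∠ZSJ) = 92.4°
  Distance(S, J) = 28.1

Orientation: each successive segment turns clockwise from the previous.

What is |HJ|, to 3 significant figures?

8.96

E is at the origin; EH runs at -95.5° with length 21.3, so H = (-2.04, -21.2). ∠EHP = 37.5° gives HP at 122° from the x-axis; with |HP| = 23.3, P = (-14.4, -1.44). The perpendicularity gives PZ at right angles to HP, so PZ runs at 32.0°; with |PZ| = 29.3, Z = (10.5, 14.1). ∠PZS = 111.4° gives ZS at -36.6° from the x-axis; with |ZS| = 14.4, S = (22.0, 5.50). ∠ZSJ = 92.4° gives SJ at -124° from the x-axis; with |SJ| = 28.1, J = (6.23, -17.7). Then |HJ| = |J − H| = 8.96.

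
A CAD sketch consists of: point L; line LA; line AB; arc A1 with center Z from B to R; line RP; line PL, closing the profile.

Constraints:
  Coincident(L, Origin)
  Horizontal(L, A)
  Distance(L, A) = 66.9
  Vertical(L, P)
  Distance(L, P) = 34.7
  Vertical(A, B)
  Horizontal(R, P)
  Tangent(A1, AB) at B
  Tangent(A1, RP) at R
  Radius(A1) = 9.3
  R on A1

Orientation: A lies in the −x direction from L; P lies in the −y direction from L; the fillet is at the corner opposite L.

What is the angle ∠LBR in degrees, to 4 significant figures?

65.79°

L is at the origin; L and A share the same y with |LA| = 66.9 and A on the −x side, so A = (-66.90, 0.000). L and P share the same x with |LP| = 34.7 and P on the −y side, so P = (0.000, -34.70). The virtual corner opposite L is at (-66.90, -34.70). The tangent condition forces ZB to be normal to AB and the tangent condition forces ZR to be normal to RP, with radius 9.3, so the center Z sits 9.3 in from both sides at Z = (-57.60, -25.40). That places the tangent points at B = (-66.90, -25.40) on AB and R = (-57.60, -34.70) on RP. Then cos ∠LBR = BL·BR / (|BL||BR|), giving 65.79°.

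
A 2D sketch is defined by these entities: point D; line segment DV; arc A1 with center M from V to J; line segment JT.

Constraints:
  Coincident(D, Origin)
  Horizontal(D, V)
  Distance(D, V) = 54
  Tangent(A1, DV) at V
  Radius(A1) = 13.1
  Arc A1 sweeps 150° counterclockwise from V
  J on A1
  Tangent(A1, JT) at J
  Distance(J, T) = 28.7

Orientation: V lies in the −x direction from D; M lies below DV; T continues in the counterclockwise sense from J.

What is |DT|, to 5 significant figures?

52.718

On A1, V sits at bearing 90° from M; a 150° counterclockwise sweep puts J at bearing 240°, so J = M + 13.1·(cos 240°, sin 240°) = (-60.550, -24.445). The tangent condition forces MJ to be normal to JT, so JT runs along (−sin 240°, cos 240°); with |JT| = 28.7, T = (-35.695, -38.795). Then |DT| = |T − D| = 52.718.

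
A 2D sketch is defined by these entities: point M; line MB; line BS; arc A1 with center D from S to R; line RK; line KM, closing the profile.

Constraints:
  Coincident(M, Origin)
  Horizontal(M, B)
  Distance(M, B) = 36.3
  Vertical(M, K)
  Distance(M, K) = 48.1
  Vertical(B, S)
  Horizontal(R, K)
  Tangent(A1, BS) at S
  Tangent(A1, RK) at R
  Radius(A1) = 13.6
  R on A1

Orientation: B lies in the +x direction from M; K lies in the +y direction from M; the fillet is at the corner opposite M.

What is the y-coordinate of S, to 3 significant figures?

34.5

The virtual corner opposite M is at (36.3, 48.1). Tangency of A1 to BS means the radius DS is perpendicular to BS and the tangent condition forces DR to be normal to RK, with radius 13.6, so the center D sits 13.6 in from both sides at D = (22.7, 34.5). That places the tangent points at S = (36.3, 34.5) on BS and R = (22.7, 48.1) on RK. So S.y = 34.5.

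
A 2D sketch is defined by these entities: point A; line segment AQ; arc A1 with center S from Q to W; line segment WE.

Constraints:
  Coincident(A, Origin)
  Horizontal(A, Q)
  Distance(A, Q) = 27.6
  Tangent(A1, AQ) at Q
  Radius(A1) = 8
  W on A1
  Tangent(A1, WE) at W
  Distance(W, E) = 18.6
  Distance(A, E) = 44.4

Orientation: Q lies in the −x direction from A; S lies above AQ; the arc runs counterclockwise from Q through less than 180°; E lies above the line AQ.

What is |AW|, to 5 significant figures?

26.026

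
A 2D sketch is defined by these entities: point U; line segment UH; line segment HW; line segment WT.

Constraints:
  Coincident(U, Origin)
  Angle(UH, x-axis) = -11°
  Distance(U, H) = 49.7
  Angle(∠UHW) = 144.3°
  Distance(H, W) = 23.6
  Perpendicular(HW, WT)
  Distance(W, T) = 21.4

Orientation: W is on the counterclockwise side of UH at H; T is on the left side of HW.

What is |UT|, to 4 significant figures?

64.41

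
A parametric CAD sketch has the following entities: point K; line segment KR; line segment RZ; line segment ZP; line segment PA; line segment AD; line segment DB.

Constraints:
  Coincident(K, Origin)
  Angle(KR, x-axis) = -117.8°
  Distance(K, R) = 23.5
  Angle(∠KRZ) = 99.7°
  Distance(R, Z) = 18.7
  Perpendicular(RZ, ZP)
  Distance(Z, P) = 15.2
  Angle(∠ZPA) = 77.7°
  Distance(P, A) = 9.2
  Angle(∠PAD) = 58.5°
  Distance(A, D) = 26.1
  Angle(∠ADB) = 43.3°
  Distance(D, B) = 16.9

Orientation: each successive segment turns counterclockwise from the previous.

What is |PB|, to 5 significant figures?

9.7426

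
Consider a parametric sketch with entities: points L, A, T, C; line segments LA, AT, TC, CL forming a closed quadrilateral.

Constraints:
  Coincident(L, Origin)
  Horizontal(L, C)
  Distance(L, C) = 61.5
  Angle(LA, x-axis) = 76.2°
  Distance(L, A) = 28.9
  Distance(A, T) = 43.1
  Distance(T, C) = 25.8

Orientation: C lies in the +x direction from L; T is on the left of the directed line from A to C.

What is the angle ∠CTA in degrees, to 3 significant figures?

124°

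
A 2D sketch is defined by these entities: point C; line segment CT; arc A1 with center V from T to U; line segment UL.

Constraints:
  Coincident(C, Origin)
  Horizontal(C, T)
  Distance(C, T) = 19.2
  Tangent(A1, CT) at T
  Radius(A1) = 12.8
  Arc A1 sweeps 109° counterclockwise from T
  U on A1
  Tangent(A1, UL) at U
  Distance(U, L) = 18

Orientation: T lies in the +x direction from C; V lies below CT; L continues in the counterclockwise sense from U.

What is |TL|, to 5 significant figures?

34.555

C is at the origin; CT is horizontal with |CT| = 19.2 and T on the +x side, so T = (19.200, 0.0000). A1 meets CT tangentially, so VT is at right angles to CT, so V = T + (0, -12.8) = (19.200, -12.800). On A1, T sits at bearing 90° from V; a 109° counterclockwise sweep puts U at bearing 199°, so U = V + 12.8·(cos 199°, sin 199°) = (7.0974, -16.967). Since A1 is tangent to UL there, VU ⟂ UL, so UL runs along (−sin 199°, cos 199°); with |UL| = 18.0, L = (12.958, -33.987). Then |TL| = |L − T| = 34.555.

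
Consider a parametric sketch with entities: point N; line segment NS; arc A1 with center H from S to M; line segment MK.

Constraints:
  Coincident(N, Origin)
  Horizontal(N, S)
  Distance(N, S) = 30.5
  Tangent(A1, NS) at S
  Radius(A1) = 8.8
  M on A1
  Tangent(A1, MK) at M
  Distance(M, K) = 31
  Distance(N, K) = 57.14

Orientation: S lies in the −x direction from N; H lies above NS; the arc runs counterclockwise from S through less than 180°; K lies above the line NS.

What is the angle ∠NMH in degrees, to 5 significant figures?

112.78°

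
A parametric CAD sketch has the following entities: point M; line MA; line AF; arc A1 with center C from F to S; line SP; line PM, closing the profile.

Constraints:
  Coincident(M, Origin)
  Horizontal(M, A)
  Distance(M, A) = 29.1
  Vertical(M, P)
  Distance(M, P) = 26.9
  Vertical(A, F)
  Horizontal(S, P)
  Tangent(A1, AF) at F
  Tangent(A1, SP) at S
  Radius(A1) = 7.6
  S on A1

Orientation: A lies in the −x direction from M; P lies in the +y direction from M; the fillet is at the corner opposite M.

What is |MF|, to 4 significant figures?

34.92

M is at the origin; M and A share the same y with |MA| = 29.1 and A on the −x side, so A = (-29.10, 0.000). M and P share the same x with |MP| = 26.9 and P on the +y side, so P = (0.000, 26.90). The virtual corner opposite M is at (-29.10, 26.90). Tangency of A1 to AF means the radius CF is perpendicular to AF and the tangent condition forces CS to be normal to SP, with radius 7.6, so the center C sits 7.6 in from both sides at C = (-21.50, 19.30). That places the tangent points at F = (-29.10, 19.30) on AF and S = (-21.50, 26.90) on SP. Then |MF| = |F − M| = 34.92.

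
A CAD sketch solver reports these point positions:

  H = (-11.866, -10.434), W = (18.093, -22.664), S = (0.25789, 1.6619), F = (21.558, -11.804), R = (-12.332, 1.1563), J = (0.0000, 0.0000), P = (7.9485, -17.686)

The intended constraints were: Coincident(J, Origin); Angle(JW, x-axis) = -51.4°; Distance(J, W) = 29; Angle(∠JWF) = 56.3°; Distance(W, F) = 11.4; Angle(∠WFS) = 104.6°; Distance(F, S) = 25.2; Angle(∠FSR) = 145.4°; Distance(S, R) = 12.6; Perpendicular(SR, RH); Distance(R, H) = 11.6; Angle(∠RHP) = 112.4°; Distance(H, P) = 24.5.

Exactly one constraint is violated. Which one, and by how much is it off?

Distance(H, P) = 24.5 — off by 3.40.

J = (0.00, 0.00) ✓; JW at -51.40° ✓; |JW| = 29.00 ✓; ∠JWF = 56.30° ✓; |WF| = 11.40 ✓; ∠WFS = 104.6° ✓; |FS| = 25.20 ✓; ∠FSR = 145.4° ✓; |SR| = 12.60 ✓; ∠(SR, RH) = 90.00° ✓; |RH| = 11.60 ✓; ∠RHP = 112.4° ✓; |HP| = 21.10 ✗.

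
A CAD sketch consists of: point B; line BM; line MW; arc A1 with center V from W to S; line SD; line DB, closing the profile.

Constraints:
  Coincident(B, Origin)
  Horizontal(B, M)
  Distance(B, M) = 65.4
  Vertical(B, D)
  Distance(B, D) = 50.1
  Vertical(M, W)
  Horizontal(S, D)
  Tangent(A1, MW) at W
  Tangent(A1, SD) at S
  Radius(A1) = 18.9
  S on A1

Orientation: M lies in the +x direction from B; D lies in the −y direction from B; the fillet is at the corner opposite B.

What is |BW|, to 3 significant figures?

72.5

B is at the origin; BM is horizontal with |BM| = 65.4 and M on the +x side, so M = (65.4, 0.00). BD is vertical with |BD| = 50.1 and D on the −y side, so D = (0.00, -50.1). The virtual corner opposite B is at (65.4, -50.1). Tangency of A1 to MW means the radius VW is perpendicular to MW and A1 meets SD tangentially, so VS is at right angles to SD, with radius 18.9, so the center V sits 18.9 in from both sides at V = (46.5, -31.2). That places the tangent points at W = (65.4, -31.2) on MW and S = (46.5, -50.1) on SD. Then |BW| = |W − B| = 72.5.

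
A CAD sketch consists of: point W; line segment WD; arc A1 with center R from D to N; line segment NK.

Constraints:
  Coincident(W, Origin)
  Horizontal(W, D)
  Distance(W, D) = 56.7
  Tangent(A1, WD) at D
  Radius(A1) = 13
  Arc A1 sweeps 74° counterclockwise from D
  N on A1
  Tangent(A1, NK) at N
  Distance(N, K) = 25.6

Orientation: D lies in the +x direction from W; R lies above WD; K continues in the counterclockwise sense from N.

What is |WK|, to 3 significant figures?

83.5

W is at the origin; WD is horizontal with |WD| = 56.7 and D on the +x side, so D = (56.7, 0.00). A1 meets WD tangentially, so RD is at right angles to WD, so R = D + (0, 13) = (56.7, 13.0). On A1, D sits at bearing -90° from R; a 74° counterclockwise sweep puts N at bearing -16°, so N = R + 13.0·(cos -16°, sin -16°) = (69.2, 9.42). Since A1 is tangent to NK there, RN ⟂ NK, so NK runs along (−sin -16°, cos -16°); with |NK| = 25.6, K = (76.3, 34.0). Then |WK| = |K − W| = 83.5.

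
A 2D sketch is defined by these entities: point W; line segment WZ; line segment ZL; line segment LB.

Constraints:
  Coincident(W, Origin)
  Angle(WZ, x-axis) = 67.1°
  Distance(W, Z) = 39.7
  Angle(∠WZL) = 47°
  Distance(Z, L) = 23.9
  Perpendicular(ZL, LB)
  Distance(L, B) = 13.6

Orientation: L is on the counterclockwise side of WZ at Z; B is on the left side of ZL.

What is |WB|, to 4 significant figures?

15.76

W is at the origin; WZ runs at 67.1° with length 39.7, so Z = 39.7·(cos 67.1°, sin 67.1°) = (15.45, 36.57). ∠WZL = 47.0°, so ZL runs at 67.1° + (180° − 47.0°) = 200.1° from the x-axis; with |ZL| = 23.9, L = Z + 23.9·(cos 200.1°, sin 200.1°) = (-6.996, 28.36). ZL ⟂ LB; with |LB| = 13.6 on the left of ZL, B = L + 13.6·(0.3437, -0.9391) = (-2.322, 15.59). Then |WB| = |B − W| = 15.76.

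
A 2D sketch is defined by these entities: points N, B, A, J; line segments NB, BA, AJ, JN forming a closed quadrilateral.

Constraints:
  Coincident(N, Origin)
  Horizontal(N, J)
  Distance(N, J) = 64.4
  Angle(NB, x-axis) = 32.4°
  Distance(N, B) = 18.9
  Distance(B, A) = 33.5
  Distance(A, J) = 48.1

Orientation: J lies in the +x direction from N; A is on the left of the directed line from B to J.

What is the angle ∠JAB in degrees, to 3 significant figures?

72.2°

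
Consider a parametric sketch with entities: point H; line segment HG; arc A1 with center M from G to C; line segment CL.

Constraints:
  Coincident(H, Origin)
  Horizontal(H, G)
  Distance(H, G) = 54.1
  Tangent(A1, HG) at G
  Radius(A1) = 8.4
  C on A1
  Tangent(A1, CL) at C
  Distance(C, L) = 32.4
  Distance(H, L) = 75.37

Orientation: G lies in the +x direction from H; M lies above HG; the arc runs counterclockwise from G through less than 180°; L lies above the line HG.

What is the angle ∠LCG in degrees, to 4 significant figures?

135.9°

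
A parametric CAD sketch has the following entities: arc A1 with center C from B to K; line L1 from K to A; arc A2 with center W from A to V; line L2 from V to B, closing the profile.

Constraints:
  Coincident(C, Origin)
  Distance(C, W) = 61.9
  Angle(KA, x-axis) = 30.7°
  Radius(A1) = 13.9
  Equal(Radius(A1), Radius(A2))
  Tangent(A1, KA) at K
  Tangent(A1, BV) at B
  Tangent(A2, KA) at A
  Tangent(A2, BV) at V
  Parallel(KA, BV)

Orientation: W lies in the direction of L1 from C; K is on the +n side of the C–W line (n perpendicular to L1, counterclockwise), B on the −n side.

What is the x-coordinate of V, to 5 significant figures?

60.321

The slot axis is L1's direction at 30.7°, so u = (cos 30.7°, sin 30.7°) = (0.85985, 0.51054) and n = (−sin 30.7°, cos 30.7°) = (-0.51054, 0.85985). C is at the origin and W lies 61.9 along u from C, so W = 61.9·u = (53.225, 31.603). Tangency of A1 to both parallel lines with radius 13.9 puts K and B at C ± 13.9·n: K = (-7.0965, 11.952), B = (7.0965, -11.952). Equal radii place A and V the same way about W: A = W + 13.9·n = (46.128, 43.555), V = W − 13.9·n = (60.321, 19.651). So V.x = 60.321.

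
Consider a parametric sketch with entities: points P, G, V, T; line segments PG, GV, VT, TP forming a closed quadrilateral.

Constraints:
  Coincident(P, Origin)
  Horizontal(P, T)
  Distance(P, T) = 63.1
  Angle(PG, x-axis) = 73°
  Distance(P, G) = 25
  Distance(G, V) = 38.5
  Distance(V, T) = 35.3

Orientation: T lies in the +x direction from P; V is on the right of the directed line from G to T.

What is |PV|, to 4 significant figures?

29.85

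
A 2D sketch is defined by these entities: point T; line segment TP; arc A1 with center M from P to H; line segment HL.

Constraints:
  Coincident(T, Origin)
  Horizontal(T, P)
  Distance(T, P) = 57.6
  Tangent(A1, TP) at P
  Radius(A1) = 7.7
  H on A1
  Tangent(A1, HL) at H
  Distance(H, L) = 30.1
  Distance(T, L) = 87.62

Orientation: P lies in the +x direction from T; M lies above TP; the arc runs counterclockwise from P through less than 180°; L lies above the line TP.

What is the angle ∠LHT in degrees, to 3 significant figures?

137°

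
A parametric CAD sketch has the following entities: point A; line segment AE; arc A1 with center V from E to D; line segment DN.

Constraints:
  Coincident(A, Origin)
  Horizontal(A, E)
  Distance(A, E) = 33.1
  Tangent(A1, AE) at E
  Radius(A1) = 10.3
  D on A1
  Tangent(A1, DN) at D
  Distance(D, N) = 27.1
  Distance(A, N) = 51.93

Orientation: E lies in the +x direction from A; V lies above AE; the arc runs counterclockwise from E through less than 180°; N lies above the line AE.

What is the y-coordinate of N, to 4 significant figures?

39.28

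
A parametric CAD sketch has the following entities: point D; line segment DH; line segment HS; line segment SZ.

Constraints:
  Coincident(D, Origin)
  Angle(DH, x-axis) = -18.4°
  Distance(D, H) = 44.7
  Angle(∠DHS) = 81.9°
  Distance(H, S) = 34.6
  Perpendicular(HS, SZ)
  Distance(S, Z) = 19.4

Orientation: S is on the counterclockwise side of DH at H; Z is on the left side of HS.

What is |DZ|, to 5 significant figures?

37.666

D is at the origin; DH runs at -18.4° with length 44.7, so H = 44.7·(cos -18.4°, sin -18.4°) = (42.415, -14.110). ∠DHS = 81.9°, so HS runs at -18.4° + (180° − 81.9°) = 79.700° from the x-axis; with |HS| = 34.6, S = H + 34.6·(cos 79.700°, sin 79.700°) = (48.601, 19.933). HS ⟂ SZ; with |SZ| = 19.4 on the left of HS, Z = S + 19.4·(-0.98389, 0.17880) = (29.514, 23.402). Then |DZ| = |Z − D| = 37.666.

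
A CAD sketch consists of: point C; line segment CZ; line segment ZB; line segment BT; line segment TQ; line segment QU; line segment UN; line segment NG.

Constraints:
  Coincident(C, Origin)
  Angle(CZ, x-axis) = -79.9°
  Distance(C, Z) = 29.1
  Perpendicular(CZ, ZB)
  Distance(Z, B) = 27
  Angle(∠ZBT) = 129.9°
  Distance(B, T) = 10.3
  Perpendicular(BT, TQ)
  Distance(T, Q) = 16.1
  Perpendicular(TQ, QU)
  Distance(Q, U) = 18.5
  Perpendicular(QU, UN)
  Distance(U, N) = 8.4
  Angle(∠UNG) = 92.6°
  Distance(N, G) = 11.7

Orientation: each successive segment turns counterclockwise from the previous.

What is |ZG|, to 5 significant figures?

24.827

C is at the origin; CZ runs at -79.9° with length 29.1, so Z = (5.1032, -28.649). The perpendicularity gives ZB at right angles to CZ, so ZB runs at 10.100°; with |ZB| = 27.0, B = (31.685, -23.914). ∠ZBT = 129.9° gives BT at 60.200° from the x-axis; with |BT| = 10.3, T = (36.804, -14.976). BT is perpendicular to TQ, so TQ runs at 150.20°; with |TQ| = 16.1, Q = (22.833, -6.9749). TQ is perpendicular to QU, so QU runs at -119.80°; with |QU| = 18.5, U = (13.639, -23.029). QU is perpendicular to UN, so UN runs at -29.800°; with |UN| = 8.4, N = (20.928, -27.203). ∠UNG = 92.6° gives NG at 57.600° from the x-axis; with |NG| = 11.7, G = (27.197, -17.324). Then |ZG| = |G − Z| = 24.827.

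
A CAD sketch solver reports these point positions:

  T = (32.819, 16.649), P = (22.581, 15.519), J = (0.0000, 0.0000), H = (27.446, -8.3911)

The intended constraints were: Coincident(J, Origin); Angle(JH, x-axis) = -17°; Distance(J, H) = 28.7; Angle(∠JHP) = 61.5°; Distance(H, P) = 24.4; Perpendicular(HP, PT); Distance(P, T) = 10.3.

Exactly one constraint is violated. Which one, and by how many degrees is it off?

Perpendicular(HP, PT) — off by 5.20°.

J = (0.00, 0.00) ✓; JH at -17.00° ✓; |JH| = 28.70 ✓; ∠JHP = 61.50° ✓; |HP| = 24.40 ✓; ∠(HP, PT) = 95.20° ✗; |PT| = 10.30 ✓.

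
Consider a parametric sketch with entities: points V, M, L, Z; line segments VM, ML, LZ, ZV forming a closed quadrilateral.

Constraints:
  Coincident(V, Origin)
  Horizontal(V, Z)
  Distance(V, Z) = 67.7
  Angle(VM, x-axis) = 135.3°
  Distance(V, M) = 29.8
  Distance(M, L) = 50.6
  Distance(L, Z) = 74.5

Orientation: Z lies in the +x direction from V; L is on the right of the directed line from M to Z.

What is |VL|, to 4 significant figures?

26.01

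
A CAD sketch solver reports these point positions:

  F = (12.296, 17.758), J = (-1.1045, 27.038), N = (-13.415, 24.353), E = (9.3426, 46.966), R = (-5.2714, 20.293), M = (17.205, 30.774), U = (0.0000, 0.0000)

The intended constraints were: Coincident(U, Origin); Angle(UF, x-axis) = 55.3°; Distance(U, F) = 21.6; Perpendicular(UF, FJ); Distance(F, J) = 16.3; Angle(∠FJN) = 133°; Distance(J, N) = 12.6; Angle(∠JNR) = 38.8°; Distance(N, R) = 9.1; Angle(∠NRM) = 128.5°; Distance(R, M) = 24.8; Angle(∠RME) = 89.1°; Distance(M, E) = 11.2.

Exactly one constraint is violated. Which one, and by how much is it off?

Distance(M, E) = 11.2 — off by 6.80.

U = (0.00, 0.00) ✓; UF at 55.30° ✓; |UF| = 21.60 ✓; ∠(UF, FJ) = 90.00° ✓; |FJ| = 16.30 ✓; ∠FJN = 133.0° ✓; |JN| = 12.60 ✓; ∠JNR = 38.80° ✓; |NR| = 9.100 ✓; ∠NRM = 128.5° ✓; |RM| = 24.80 ✓; ∠RME = 89.10° ✓; |ME| = 18.00 ✗.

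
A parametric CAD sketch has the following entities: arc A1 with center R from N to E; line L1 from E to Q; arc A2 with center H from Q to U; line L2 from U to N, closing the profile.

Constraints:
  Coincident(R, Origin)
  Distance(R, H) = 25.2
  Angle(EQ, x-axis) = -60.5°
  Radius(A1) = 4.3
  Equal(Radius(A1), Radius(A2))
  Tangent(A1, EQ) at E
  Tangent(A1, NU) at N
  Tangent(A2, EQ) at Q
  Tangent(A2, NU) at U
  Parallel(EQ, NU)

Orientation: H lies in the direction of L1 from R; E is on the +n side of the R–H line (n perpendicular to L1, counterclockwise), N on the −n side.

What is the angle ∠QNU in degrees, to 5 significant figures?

18.843°

Tangency of A1 to both parallel lines with radius 4.3 puts E and N at R ± 4.3·n: E = (3.7425, 2.1174), N = (-3.7425, -2.1174). Equal radii place Q and U the same way about H: Q = H + 4.3·n = (16.152, -19.816), U = H − 4.3·n = (8.6665, -24.050). Then cos ∠QNU = NQ·NU / (|NQ||NU|), giving 18.843°.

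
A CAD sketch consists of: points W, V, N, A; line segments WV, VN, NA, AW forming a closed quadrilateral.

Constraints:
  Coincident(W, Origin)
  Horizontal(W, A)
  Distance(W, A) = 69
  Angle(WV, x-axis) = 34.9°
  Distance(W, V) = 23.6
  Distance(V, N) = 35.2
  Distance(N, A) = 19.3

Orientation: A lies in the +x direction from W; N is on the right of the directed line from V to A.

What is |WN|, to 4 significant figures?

50.20

Checks: |VN| = 35.20 ✓; |NA| = 19.30 ✓.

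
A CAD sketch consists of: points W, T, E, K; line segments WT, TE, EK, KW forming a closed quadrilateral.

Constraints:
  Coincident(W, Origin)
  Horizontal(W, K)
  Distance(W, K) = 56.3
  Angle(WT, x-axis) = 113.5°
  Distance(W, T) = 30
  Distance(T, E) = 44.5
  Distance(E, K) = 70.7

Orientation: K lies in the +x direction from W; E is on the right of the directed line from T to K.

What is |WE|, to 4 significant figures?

20.99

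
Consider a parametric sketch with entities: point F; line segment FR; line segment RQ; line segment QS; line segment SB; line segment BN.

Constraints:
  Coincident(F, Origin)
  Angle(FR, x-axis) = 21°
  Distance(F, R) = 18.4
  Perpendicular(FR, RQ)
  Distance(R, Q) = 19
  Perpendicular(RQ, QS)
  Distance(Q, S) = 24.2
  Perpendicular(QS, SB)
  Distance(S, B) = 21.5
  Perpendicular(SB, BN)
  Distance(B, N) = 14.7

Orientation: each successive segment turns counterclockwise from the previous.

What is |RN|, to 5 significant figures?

9.8234

F is at the origin; FR runs at 21.0° with length 18.4, so R = (17.178, 6.5940). FR ⟂ RQ, so RQ runs at 111.00°; with |RQ| = 19.0, Q = (10.369, 24.332). The perpendicularity gives QS at right angles to RQ, so QS runs at -159.00°; with |QS| = 24.2, S = (-12.224, 15.659). The perpendicularity gives SB at right angles to QS, so SB runs at -69.000°; with |SB| = 21.5, B = (-4.5188, -4.4125). SB is perpendicular to BN, so BN runs at 21.000°; with |BN| = 14.7, N = (9.2048, 0.85552). Then |RN| = |N − R| = 9.8234.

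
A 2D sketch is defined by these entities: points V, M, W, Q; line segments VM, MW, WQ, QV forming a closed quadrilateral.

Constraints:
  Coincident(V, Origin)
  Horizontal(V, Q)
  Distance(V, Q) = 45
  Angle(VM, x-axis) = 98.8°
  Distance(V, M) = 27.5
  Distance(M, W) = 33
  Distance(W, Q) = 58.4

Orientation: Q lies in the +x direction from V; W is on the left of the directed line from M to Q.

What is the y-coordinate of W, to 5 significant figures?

51.711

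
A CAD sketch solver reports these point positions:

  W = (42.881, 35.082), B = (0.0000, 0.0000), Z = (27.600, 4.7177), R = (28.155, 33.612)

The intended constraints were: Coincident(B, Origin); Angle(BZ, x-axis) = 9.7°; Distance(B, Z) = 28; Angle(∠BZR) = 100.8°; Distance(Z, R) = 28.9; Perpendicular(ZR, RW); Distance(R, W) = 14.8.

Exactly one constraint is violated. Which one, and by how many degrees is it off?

Perpendicular(ZR, RW) — off by 6.80°.

B = (0.00, 0.00) ✓; BZ at 9.700° ✓; |BZ| = 28.00 ✓; ∠BZR = 100.8° ✓; |ZR| = 28.90 ✓; ∠(ZR, RW) = 83.20° ✗; |RW| = 14.80 ✓.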